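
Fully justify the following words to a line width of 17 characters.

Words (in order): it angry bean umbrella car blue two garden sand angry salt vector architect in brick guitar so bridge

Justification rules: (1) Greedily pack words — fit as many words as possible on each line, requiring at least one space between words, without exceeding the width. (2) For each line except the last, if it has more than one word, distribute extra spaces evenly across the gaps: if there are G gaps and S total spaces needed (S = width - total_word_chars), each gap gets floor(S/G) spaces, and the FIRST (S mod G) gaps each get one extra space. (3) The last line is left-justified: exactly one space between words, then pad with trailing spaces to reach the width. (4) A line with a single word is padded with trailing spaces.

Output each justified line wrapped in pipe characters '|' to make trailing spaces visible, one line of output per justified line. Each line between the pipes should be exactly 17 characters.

Line 1: ['it', 'angry', 'bean'] (min_width=13, slack=4)
Line 2: ['umbrella', 'car', 'blue'] (min_width=17, slack=0)
Line 3: ['two', 'garden', 'sand'] (min_width=15, slack=2)
Line 4: ['angry', 'salt', 'vector'] (min_width=17, slack=0)
Line 5: ['architect', 'in'] (min_width=12, slack=5)
Line 6: ['brick', 'guitar', 'so'] (min_width=15, slack=2)
Line 7: ['bridge'] (min_width=6, slack=11)

Answer: |it   angry   bean|
|umbrella car blue|
|two  garden  sand|
|angry salt vector|
|architect      in|
|brick  guitar  so|
|bridge           |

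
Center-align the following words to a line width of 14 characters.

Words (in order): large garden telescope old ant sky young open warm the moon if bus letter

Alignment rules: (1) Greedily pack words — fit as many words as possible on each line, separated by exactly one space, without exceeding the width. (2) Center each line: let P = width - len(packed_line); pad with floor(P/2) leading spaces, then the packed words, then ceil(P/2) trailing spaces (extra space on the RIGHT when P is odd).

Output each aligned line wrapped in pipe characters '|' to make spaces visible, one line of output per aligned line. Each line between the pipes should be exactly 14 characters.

Line 1: ['large', 'garden'] (min_width=12, slack=2)
Line 2: ['telescope', 'old'] (min_width=13, slack=1)
Line 3: ['ant', 'sky', 'young'] (min_width=13, slack=1)
Line 4: ['open', 'warm', 'the'] (min_width=13, slack=1)
Line 5: ['moon', 'if', 'bus'] (min_width=11, slack=3)
Line 6: ['letter'] (min_width=6, slack=8)

Answer: | large garden |
|telescope old |
|ant sky young |
|open warm the |
| moon if bus  |
|    letter    |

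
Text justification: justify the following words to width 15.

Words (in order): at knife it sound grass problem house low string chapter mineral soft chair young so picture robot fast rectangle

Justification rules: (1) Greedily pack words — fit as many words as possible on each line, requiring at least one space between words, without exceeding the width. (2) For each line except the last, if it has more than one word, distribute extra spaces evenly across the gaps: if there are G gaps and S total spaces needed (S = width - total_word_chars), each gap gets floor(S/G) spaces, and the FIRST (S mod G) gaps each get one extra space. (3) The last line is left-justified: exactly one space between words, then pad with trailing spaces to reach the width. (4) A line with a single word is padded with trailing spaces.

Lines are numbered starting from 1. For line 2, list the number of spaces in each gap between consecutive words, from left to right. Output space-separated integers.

Line 1: ['at', 'knife', 'it'] (min_width=11, slack=4)
Line 2: ['sound', 'grass'] (min_width=11, slack=4)
Line 3: ['problem', 'house'] (min_width=13, slack=2)
Line 4: ['low', 'string'] (min_width=10, slack=5)
Line 5: ['chapter', 'mineral'] (min_width=15, slack=0)
Line 6: ['soft', 'chair'] (min_width=10, slack=5)
Line 7: ['young', 'so'] (min_width=8, slack=7)
Line 8: ['picture', 'robot'] (min_width=13, slack=2)
Line 9: ['fast', 'rectangle'] (min_width=14, slack=1)

Answer: 5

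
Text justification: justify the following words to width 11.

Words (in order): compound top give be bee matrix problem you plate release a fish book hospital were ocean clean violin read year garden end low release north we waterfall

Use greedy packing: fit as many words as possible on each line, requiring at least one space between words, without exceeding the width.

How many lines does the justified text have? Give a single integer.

Answer: 16

Derivation:
Line 1: ['compound'] (min_width=8, slack=3)
Line 2: ['top', 'give', 'be'] (min_width=11, slack=0)
Line 3: ['bee', 'matrix'] (min_width=10, slack=1)
Line 4: ['problem', 'you'] (min_width=11, slack=0)
Line 5: ['plate'] (min_width=5, slack=6)
Line 6: ['release', 'a'] (min_width=9, slack=2)
Line 7: ['fish', 'book'] (min_width=9, slack=2)
Line 8: ['hospital'] (min_width=8, slack=3)
Line 9: ['were', 'ocean'] (min_width=10, slack=1)
Line 10: ['clean'] (min_width=5, slack=6)
Line 11: ['violin', 'read'] (min_width=11, slack=0)
Line 12: ['year', 'garden'] (min_width=11, slack=0)
Line 13: ['end', 'low'] (min_width=7, slack=4)
Line 14: ['release'] (min_width=7, slack=4)
Line 15: ['north', 'we'] (min_width=8, slack=3)
Line 16: ['waterfall'] (min_width=9, slack=2)
Total lines: 16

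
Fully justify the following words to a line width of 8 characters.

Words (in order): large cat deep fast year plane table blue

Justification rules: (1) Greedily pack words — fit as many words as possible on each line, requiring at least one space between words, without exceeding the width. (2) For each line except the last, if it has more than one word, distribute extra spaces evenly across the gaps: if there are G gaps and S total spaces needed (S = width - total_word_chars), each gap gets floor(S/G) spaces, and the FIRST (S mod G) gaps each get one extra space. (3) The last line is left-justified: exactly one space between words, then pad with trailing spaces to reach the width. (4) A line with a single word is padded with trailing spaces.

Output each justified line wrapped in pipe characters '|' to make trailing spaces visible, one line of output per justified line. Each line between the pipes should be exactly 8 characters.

Line 1: ['large'] (min_width=5, slack=3)
Line 2: ['cat', 'deep'] (min_width=8, slack=0)
Line 3: ['fast'] (min_width=4, slack=4)
Line 4: ['year'] (min_width=4, slack=4)
Line 5: ['plane'] (min_width=5, slack=3)
Line 6: ['table'] (min_width=5, slack=3)
Line 7: ['blue'] (min_width=4, slack=4)

Answer: |large   |
|cat deep|
|fast    |
|year    |
|plane   |
|table   |
|blue    |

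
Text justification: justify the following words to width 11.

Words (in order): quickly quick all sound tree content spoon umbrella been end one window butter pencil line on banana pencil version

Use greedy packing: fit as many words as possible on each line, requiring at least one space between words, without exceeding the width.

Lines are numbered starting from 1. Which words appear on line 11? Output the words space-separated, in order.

Line 1: ['quickly'] (min_width=7, slack=4)
Line 2: ['quick', 'all'] (min_width=9, slack=2)
Line 3: ['sound', 'tree'] (min_width=10, slack=1)
Line 4: ['content'] (min_width=7, slack=4)
Line 5: ['spoon'] (min_width=5, slack=6)
Line 6: ['umbrella'] (min_width=8, slack=3)
Line 7: ['been', 'end'] (min_width=8, slack=3)
Line 8: ['one', 'window'] (min_width=10, slack=1)
Line 9: ['butter'] (min_width=6, slack=5)
Line 10: ['pencil', 'line'] (min_width=11, slack=0)
Line 11: ['on', 'banana'] (min_width=9, slack=2)
Line 12: ['pencil'] (min_width=6, slack=5)
Line 13: ['version'] (min_width=7, slack=4)

Answer: on banana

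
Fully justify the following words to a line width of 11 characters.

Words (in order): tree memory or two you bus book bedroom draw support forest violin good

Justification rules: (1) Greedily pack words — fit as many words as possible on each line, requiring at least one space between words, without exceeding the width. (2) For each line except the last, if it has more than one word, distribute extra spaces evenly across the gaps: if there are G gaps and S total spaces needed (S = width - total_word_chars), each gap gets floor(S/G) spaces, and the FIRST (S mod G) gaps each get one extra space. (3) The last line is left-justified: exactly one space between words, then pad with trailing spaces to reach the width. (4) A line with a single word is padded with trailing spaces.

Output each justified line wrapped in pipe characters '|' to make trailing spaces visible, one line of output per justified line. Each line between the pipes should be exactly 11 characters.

Answer: |tree memory|
|or  two you|
|bus    book|
|bedroom    |
|draw       |
|support    |
|forest     |
|violin good|

Derivation:
Line 1: ['tree', 'memory'] (min_width=11, slack=0)
Line 2: ['or', 'two', 'you'] (min_width=10, slack=1)
Line 3: ['bus', 'book'] (min_width=8, slack=3)
Line 4: ['bedroom'] (min_width=7, slack=4)
Line 5: ['draw'] (min_width=4, slack=7)
Line 6: ['support'] (min_width=7, slack=4)
Line 7: ['forest'] (min_width=6, slack=5)
Line 8: ['violin', 'good'] (min_width=11, slack=0)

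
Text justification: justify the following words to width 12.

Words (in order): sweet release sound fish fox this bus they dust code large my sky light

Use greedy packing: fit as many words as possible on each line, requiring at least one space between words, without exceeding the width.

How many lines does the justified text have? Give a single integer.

Line 1: ['sweet'] (min_width=5, slack=7)
Line 2: ['release'] (min_width=7, slack=5)
Line 3: ['sound', 'fish'] (min_width=10, slack=2)
Line 4: ['fox', 'this', 'bus'] (min_width=12, slack=0)
Line 5: ['they', 'dust'] (min_width=9, slack=3)
Line 6: ['code', 'large'] (min_width=10, slack=2)
Line 7: ['my', 'sky', 'light'] (min_width=12, slack=0)
Total lines: 7

Answer: 7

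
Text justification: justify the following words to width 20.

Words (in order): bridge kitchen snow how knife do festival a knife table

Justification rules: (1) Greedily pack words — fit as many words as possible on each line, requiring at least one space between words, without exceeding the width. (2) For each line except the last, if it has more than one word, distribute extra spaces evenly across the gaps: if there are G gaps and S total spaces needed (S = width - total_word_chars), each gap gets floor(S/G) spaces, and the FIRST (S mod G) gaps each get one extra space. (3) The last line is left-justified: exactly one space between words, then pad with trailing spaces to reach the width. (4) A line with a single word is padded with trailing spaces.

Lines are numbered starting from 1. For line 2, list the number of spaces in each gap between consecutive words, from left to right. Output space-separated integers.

Line 1: ['bridge', 'kitchen', 'snow'] (min_width=19, slack=1)
Line 2: ['how', 'knife', 'do'] (min_width=12, slack=8)
Line 3: ['festival', 'a', 'knife'] (min_width=16, slack=4)
Line 4: ['table'] (min_width=5, slack=15)

Answer: 5 5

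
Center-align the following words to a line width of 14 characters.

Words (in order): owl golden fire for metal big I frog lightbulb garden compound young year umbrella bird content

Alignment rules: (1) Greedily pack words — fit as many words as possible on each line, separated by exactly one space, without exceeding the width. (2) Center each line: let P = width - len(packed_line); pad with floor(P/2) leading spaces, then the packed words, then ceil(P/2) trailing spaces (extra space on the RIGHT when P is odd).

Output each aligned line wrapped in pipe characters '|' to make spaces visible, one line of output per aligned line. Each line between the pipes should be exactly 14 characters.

Answer: |  owl golden  |
|fire for metal|
|  big I frog  |
|  lightbulb   |
|    garden    |
|compound young|
|year umbrella |
| bird content |

Derivation:
Line 1: ['owl', 'golden'] (min_width=10, slack=4)
Line 2: ['fire', 'for', 'metal'] (min_width=14, slack=0)
Line 3: ['big', 'I', 'frog'] (min_width=10, slack=4)
Line 4: ['lightbulb'] (min_width=9, slack=5)
Line 5: ['garden'] (min_width=6, slack=8)
Line 6: ['compound', 'young'] (min_width=14, slack=0)
Line 7: ['year', 'umbrella'] (min_width=13, slack=1)
Line 8: ['bird', 'content'] (min_width=12, slack=2)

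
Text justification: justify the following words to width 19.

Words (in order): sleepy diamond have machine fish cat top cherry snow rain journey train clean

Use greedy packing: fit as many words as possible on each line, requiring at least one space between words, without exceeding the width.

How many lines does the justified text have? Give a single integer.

Answer: 5

Derivation:
Line 1: ['sleepy', 'diamond', 'have'] (min_width=19, slack=0)
Line 2: ['machine', 'fish', 'cat'] (min_width=16, slack=3)
Line 3: ['top', 'cherry', 'snow'] (min_width=15, slack=4)
Line 4: ['rain', 'journey', 'train'] (min_width=18, slack=1)
Line 5: ['clean'] (min_width=5, slack=14)
Total lines: 5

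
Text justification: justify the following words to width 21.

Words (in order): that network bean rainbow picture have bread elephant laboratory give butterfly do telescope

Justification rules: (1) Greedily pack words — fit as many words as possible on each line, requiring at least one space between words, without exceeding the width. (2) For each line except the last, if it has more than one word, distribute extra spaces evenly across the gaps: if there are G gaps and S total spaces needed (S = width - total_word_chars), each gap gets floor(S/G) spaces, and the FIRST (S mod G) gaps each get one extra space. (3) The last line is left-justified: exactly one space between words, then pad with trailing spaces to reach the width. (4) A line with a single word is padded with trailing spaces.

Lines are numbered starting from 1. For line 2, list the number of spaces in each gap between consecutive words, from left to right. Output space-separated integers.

Answer: 2 1

Derivation:
Line 1: ['that', 'network', 'bean'] (min_width=17, slack=4)
Line 2: ['rainbow', 'picture', 'have'] (min_width=20, slack=1)
Line 3: ['bread', 'elephant'] (min_width=14, slack=7)
Line 4: ['laboratory', 'give'] (min_width=15, slack=6)
Line 5: ['butterfly', 'do'] (min_width=12, slack=9)
Line 6: ['telescope'] (min_width=9, slack=12)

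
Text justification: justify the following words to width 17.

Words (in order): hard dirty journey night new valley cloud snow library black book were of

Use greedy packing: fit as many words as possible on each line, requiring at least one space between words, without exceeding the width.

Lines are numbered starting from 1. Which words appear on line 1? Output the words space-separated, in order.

Line 1: ['hard', 'dirty'] (min_width=10, slack=7)
Line 2: ['journey', 'night', 'new'] (min_width=17, slack=0)
Line 3: ['valley', 'cloud', 'snow'] (min_width=17, slack=0)
Line 4: ['library', 'black'] (min_width=13, slack=4)
Line 5: ['book', 'were', 'of'] (min_width=12, slack=5)

Answer: hard dirty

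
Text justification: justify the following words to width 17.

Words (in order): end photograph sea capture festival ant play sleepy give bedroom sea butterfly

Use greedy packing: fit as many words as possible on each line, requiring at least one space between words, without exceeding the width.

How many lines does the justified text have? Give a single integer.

Answer: 6

Derivation:
Line 1: ['end', 'photograph'] (min_width=14, slack=3)
Line 2: ['sea', 'capture'] (min_width=11, slack=6)
Line 3: ['festival', 'ant', 'play'] (min_width=17, slack=0)
Line 4: ['sleepy', 'give'] (min_width=11, slack=6)
Line 5: ['bedroom', 'sea'] (min_width=11, slack=6)
Line 6: ['butterfly'] (min_width=9, slack=8)
Total lines: 6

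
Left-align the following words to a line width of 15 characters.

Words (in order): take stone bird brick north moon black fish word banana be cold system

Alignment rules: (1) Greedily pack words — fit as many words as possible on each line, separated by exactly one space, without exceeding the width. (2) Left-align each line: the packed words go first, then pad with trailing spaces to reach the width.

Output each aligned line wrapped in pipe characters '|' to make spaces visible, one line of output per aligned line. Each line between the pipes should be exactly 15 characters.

Answer: |take stone bird|
|brick north    |
|moon black fish|
|word banana be |
|cold system    |

Derivation:
Line 1: ['take', 'stone', 'bird'] (min_width=15, slack=0)
Line 2: ['brick', 'north'] (min_width=11, slack=4)
Line 3: ['moon', 'black', 'fish'] (min_width=15, slack=0)
Line 4: ['word', 'banana', 'be'] (min_width=14, slack=1)
Line 5: ['cold', 'system'] (min_width=11, slack=4)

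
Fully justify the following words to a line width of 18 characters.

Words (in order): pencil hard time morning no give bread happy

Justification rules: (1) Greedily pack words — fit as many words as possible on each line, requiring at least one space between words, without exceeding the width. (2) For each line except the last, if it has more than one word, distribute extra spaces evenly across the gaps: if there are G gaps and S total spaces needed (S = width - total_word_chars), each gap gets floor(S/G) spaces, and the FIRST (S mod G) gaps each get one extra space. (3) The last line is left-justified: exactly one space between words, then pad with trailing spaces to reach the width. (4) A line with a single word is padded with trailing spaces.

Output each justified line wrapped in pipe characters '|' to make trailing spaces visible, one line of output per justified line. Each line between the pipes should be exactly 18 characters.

Line 1: ['pencil', 'hard', 'time'] (min_width=16, slack=2)
Line 2: ['morning', 'no', 'give'] (min_width=15, slack=3)
Line 3: ['bread', 'happy'] (min_width=11, slack=7)

Answer: |pencil  hard  time|
|morning   no  give|
|bread happy       |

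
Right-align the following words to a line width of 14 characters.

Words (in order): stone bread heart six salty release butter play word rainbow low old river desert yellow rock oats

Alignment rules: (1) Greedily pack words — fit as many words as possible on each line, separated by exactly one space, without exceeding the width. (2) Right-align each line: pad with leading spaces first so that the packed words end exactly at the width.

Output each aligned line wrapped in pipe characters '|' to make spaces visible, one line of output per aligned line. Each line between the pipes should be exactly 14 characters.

Answer: |   stone bread|
|     heart six|
| salty release|
|   butter play|
|  word rainbow|
| low old river|
| desert yellow|
|     rock oats|

Derivation:
Line 1: ['stone', 'bread'] (min_width=11, slack=3)
Line 2: ['heart', 'six'] (min_width=9, slack=5)
Line 3: ['salty', 'release'] (min_width=13, slack=1)
Line 4: ['butter', 'play'] (min_width=11, slack=3)
Line 5: ['word', 'rainbow'] (min_width=12, slack=2)
Line 6: ['low', 'old', 'river'] (min_width=13, slack=1)
Line 7: ['desert', 'yellow'] (min_width=13, slack=1)
Line 8: ['rock', 'oats'] (min_width=9, slack=5)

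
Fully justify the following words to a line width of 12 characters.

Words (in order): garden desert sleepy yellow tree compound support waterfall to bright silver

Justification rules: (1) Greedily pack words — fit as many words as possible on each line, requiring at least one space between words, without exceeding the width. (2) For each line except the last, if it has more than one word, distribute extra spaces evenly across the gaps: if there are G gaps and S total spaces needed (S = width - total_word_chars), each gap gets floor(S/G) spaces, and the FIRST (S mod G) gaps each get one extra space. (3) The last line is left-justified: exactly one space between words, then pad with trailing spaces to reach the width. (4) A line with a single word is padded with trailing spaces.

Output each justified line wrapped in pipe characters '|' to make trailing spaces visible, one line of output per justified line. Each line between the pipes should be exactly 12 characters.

Line 1: ['garden'] (min_width=6, slack=6)
Line 2: ['desert'] (min_width=6, slack=6)
Line 3: ['sleepy'] (min_width=6, slack=6)
Line 4: ['yellow', 'tree'] (min_width=11, slack=1)
Line 5: ['compound'] (min_width=8, slack=4)
Line 6: ['support'] (min_width=7, slack=5)
Line 7: ['waterfall', 'to'] (min_width=12, slack=0)
Line 8: ['bright'] (min_width=6, slack=6)
Line 9: ['silver'] (min_width=6, slack=6)

Answer: |garden      |
|desert      |
|sleepy      |
|yellow  tree|
|compound    |
|support     |
|waterfall to|
|bright      |
|silver      |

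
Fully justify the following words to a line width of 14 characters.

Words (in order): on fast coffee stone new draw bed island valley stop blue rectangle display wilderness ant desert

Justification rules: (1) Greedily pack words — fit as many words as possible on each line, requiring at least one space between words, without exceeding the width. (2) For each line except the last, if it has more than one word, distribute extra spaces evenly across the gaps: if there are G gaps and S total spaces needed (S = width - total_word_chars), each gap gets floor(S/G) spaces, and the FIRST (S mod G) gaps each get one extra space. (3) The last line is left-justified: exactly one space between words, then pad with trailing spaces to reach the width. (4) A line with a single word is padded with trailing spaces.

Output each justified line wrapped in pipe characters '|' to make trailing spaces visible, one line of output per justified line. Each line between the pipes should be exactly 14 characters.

Line 1: ['on', 'fast', 'coffee'] (min_width=14, slack=0)
Line 2: ['stone', 'new', 'draw'] (min_width=14, slack=0)
Line 3: ['bed', 'island'] (min_width=10, slack=4)
Line 4: ['valley', 'stop'] (min_width=11, slack=3)
Line 5: ['blue', 'rectangle'] (min_width=14, slack=0)
Line 6: ['display'] (min_width=7, slack=7)
Line 7: ['wilderness', 'ant'] (min_width=14, slack=0)
Line 8: ['desert'] (min_width=6, slack=8)

Answer: |on fast coffee|
|stone new draw|
|bed     island|
|valley    stop|
|blue rectangle|
|display       |
|wilderness ant|
|desert        |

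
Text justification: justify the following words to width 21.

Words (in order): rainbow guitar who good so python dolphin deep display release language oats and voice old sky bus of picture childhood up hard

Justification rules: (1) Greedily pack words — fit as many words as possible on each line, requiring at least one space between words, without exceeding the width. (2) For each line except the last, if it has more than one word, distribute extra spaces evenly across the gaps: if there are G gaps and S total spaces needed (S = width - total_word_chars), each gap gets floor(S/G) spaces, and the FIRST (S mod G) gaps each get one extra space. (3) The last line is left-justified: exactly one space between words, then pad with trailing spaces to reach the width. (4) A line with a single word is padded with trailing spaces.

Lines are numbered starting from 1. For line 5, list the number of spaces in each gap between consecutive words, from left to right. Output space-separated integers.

Answer: 1 1 1 1

Derivation:
Line 1: ['rainbow', 'guitar', 'who'] (min_width=18, slack=3)
Line 2: ['good', 'so', 'python'] (min_width=14, slack=7)
Line 3: ['dolphin', 'deep', 'display'] (min_width=20, slack=1)
Line 4: ['release', 'language', 'oats'] (min_width=21, slack=0)
Line 5: ['and', 'voice', 'old', 'sky', 'bus'] (min_width=21, slack=0)
Line 6: ['of', 'picture', 'childhood'] (min_width=20, slack=1)
Line 7: ['up', 'hard'] (min_width=7, slack=14)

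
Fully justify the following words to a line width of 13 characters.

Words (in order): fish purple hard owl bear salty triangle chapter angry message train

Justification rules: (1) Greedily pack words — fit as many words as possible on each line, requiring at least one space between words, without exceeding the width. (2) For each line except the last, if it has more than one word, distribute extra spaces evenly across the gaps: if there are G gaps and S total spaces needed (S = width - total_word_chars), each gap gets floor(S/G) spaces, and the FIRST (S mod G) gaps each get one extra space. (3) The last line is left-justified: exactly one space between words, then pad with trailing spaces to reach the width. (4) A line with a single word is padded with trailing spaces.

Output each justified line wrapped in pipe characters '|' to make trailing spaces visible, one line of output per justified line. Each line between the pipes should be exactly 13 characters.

Answer: |fish   purple|
|hard owl bear|
|salty        |
|triangle     |
|chapter angry|
|message train|

Derivation:
Line 1: ['fish', 'purple'] (min_width=11, slack=2)
Line 2: ['hard', 'owl', 'bear'] (min_width=13, slack=0)
Line 3: ['salty'] (min_width=5, slack=8)
Line 4: ['triangle'] (min_width=8, slack=5)
Line 5: ['chapter', 'angry'] (min_width=13, slack=0)
Line 6: ['message', 'train'] (min_width=13, slack=0)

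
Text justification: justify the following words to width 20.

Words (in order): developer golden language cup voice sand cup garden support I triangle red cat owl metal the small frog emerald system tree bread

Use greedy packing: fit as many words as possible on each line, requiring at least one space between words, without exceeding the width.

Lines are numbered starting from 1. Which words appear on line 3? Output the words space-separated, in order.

Answer: sand cup garden

Derivation:
Line 1: ['developer', 'golden'] (min_width=16, slack=4)
Line 2: ['language', 'cup', 'voice'] (min_width=18, slack=2)
Line 3: ['sand', 'cup', 'garden'] (min_width=15, slack=5)
Line 4: ['support', 'I', 'triangle'] (min_width=18, slack=2)
Line 5: ['red', 'cat', 'owl', 'metal'] (min_width=17, slack=3)
Line 6: ['the', 'small', 'frog'] (min_width=14, slack=6)
Line 7: ['emerald', 'system', 'tree'] (min_width=19, slack=1)
Line 8: ['bread'] (min_width=5, slack=15)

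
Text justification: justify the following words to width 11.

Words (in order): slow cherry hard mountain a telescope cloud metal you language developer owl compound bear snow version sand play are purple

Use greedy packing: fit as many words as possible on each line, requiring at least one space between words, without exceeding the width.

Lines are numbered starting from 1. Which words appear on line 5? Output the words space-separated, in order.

Answer: cloud metal

Derivation:
Line 1: ['slow', 'cherry'] (min_width=11, slack=0)
Line 2: ['hard'] (min_width=4, slack=7)
Line 3: ['mountain', 'a'] (min_width=10, slack=1)
Line 4: ['telescope'] (min_width=9, slack=2)
Line 5: ['cloud', 'metal'] (min_width=11, slack=0)
Line 6: ['you'] (min_width=3, slack=8)
Line 7: ['language'] (min_width=8, slack=3)
Line 8: ['developer'] (min_width=9, slack=2)
Line 9: ['owl'] (min_width=3, slack=8)
Line 10: ['compound'] (min_width=8, slack=3)
Line 11: ['bear', 'snow'] (min_width=9, slack=2)
Line 12: ['version'] (min_width=7, slack=4)
Line 13: ['sand', 'play'] (min_width=9, slack=2)
Line 14: ['are', 'purple'] (min_width=10, slack=1)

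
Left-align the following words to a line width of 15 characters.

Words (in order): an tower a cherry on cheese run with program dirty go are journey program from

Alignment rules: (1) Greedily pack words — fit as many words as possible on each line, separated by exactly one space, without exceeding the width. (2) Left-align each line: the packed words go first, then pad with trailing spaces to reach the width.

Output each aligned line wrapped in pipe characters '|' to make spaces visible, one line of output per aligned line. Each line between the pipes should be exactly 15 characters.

Answer: |an tower a     |
|cherry on      |
|cheese run with|
|program dirty  |
|go are journey |
|program from   |

Derivation:
Line 1: ['an', 'tower', 'a'] (min_width=10, slack=5)
Line 2: ['cherry', 'on'] (min_width=9, slack=6)
Line 3: ['cheese', 'run', 'with'] (min_width=15, slack=0)
Line 4: ['program', 'dirty'] (min_width=13, slack=2)
Line 5: ['go', 'are', 'journey'] (min_width=14, slack=1)
Line 6: ['program', 'from'] (min_width=12, slack=3)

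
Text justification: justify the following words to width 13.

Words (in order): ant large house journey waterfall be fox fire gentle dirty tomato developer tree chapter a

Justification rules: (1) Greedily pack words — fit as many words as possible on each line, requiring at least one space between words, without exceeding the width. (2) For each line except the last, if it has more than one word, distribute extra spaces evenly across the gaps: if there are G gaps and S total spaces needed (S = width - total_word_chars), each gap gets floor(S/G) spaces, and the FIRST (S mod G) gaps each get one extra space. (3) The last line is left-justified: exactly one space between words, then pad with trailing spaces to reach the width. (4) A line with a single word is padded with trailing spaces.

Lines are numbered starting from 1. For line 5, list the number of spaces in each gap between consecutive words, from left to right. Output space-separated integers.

Line 1: ['ant', 'large'] (min_width=9, slack=4)
Line 2: ['house', 'journey'] (min_width=13, slack=0)
Line 3: ['waterfall', 'be'] (min_width=12, slack=1)
Line 4: ['fox', 'fire'] (min_width=8, slack=5)
Line 5: ['gentle', 'dirty'] (min_width=12, slack=1)
Line 6: ['tomato'] (min_width=6, slack=7)
Line 7: ['developer'] (min_width=9, slack=4)
Line 8: ['tree', 'chapter'] (min_width=12, slack=1)
Line 9: ['a'] (min_width=1, slack=12)

Answer: 2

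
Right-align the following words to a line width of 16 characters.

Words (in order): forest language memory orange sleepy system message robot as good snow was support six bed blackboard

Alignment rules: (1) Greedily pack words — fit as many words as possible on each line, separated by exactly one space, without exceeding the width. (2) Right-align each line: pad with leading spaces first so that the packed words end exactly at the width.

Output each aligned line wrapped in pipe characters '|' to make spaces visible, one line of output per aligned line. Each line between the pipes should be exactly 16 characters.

Line 1: ['forest', 'language'] (min_width=15, slack=1)
Line 2: ['memory', 'orange'] (min_width=13, slack=3)
Line 3: ['sleepy', 'system'] (min_width=13, slack=3)
Line 4: ['message', 'robot', 'as'] (min_width=16, slack=0)
Line 5: ['good', 'snow', 'was'] (min_width=13, slack=3)
Line 6: ['support', 'six', 'bed'] (min_width=15, slack=1)
Line 7: ['blackboard'] (min_width=10, slack=6)

Answer: | forest language|
|   memory orange|
|   sleepy system|
|message robot as|
|   good snow was|
| support six bed|
|      blackboard|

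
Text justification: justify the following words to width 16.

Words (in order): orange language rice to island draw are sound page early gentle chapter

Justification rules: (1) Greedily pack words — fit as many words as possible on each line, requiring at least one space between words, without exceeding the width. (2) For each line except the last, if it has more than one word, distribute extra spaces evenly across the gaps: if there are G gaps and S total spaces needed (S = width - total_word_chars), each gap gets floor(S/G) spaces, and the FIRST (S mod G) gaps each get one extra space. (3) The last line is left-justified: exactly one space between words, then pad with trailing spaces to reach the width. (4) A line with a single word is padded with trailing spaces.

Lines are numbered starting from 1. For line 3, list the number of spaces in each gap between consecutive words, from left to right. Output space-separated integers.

Answer: 2 2

Derivation:
Line 1: ['orange', 'language'] (min_width=15, slack=1)
Line 2: ['rice', 'to', 'island'] (min_width=14, slack=2)
Line 3: ['draw', 'are', 'sound'] (min_width=14, slack=2)
Line 4: ['page', 'early'] (min_width=10, slack=6)
Line 5: ['gentle', 'chapter'] (min_width=14, slack=2)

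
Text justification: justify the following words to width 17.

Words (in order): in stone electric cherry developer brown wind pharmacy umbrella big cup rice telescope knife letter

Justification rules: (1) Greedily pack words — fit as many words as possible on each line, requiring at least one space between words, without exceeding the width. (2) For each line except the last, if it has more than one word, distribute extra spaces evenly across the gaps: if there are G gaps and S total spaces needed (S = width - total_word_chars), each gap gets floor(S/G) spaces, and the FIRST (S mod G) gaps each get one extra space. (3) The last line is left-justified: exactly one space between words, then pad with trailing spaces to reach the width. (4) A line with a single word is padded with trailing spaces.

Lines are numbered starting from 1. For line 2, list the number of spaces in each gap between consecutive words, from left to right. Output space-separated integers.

Answer: 2

Derivation:
Line 1: ['in', 'stone', 'electric'] (min_width=17, slack=0)
Line 2: ['cherry', 'developer'] (min_width=16, slack=1)
Line 3: ['brown', 'wind'] (min_width=10, slack=7)
Line 4: ['pharmacy', 'umbrella'] (min_width=17, slack=0)
Line 5: ['big', 'cup', 'rice'] (min_width=12, slack=5)
Line 6: ['telescope', 'knife'] (min_width=15, slack=2)
Line 7: ['letter'] (min_width=6, slack=11)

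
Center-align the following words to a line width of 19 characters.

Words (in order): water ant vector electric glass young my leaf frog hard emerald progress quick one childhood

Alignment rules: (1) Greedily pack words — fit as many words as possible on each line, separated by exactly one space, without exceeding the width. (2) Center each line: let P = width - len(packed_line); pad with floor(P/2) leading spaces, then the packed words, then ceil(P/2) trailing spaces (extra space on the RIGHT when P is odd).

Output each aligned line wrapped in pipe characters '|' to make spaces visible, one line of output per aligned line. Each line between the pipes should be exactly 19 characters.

Answer: | water ant vector  |
|  electric glass   |
|young my leaf frog |
|   hard emerald    |
|progress quick one |
|     childhood     |

Derivation:
Line 1: ['water', 'ant', 'vector'] (min_width=16, slack=3)
Line 2: ['electric', 'glass'] (min_width=14, slack=5)
Line 3: ['young', 'my', 'leaf', 'frog'] (min_width=18, slack=1)
Line 4: ['hard', 'emerald'] (min_width=12, slack=7)
Line 5: ['progress', 'quick', 'one'] (min_width=18, slack=1)
Line 6: ['childhood'] (min_width=9, slack=10)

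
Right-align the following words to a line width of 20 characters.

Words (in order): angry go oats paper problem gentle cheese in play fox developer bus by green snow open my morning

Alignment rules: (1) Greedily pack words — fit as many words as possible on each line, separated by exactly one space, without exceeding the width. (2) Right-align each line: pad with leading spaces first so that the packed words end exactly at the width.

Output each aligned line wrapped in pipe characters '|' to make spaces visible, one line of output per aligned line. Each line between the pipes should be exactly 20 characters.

Answer: | angry go oats paper|
|      problem gentle|
|  cheese in play fox|
|    developer bus by|
|  green snow open my|
|             morning|

Derivation:
Line 1: ['angry', 'go', 'oats', 'paper'] (min_width=19, slack=1)
Line 2: ['problem', 'gentle'] (min_width=14, slack=6)
Line 3: ['cheese', 'in', 'play', 'fox'] (min_width=18, slack=2)
Line 4: ['developer', 'bus', 'by'] (min_width=16, slack=4)
Line 5: ['green', 'snow', 'open', 'my'] (min_width=18, slack=2)
Line 6: ['morning'] (min_width=7, slack=13)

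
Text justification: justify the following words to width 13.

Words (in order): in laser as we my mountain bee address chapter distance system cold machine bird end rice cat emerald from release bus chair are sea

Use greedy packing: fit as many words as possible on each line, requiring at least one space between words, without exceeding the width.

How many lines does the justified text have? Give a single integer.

Answer: 12

Derivation:
Line 1: ['in', 'laser', 'as'] (min_width=11, slack=2)
Line 2: ['we', 'my'] (min_width=5, slack=8)
Line 3: ['mountain', 'bee'] (min_width=12, slack=1)
Line 4: ['address'] (min_width=7, slack=6)
Line 5: ['chapter'] (min_width=7, slack=6)
Line 6: ['distance'] (min_width=8, slack=5)
Line 7: ['system', 'cold'] (min_width=11, slack=2)
Line 8: ['machine', 'bird'] (min_width=12, slack=1)
Line 9: ['end', 'rice', 'cat'] (min_width=12, slack=1)
Line 10: ['emerald', 'from'] (min_width=12, slack=1)
Line 11: ['release', 'bus'] (min_width=11, slack=2)
Line 12: ['chair', 'are', 'sea'] (min_width=13, slack=0)
Total lines: 12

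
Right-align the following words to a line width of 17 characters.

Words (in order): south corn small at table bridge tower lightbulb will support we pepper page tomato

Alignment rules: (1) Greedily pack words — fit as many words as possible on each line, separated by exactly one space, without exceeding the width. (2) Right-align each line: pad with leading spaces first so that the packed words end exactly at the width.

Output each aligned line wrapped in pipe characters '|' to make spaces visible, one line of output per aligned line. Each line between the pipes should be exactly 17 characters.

Line 1: ['south', 'corn', 'small'] (min_width=16, slack=1)
Line 2: ['at', 'table', 'bridge'] (min_width=15, slack=2)
Line 3: ['tower', 'lightbulb'] (min_width=15, slack=2)
Line 4: ['will', 'support', 'we'] (min_width=15, slack=2)
Line 5: ['pepper', 'page'] (min_width=11, slack=6)
Line 6: ['tomato'] (min_width=6, slack=11)

Answer: | south corn small|
|  at table bridge|
|  tower lightbulb|
|  will support we|
|      pepper page|
|           tomato|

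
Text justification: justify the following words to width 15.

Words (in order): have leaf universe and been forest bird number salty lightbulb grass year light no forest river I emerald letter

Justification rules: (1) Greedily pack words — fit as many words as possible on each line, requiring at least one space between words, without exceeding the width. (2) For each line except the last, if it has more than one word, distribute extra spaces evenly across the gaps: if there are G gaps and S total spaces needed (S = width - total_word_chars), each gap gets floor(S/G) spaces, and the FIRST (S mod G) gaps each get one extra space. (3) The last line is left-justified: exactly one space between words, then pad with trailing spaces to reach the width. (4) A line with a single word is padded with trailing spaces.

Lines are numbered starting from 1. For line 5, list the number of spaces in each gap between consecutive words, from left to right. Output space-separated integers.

Line 1: ['have', 'leaf'] (min_width=9, slack=6)
Line 2: ['universe', 'and'] (min_width=12, slack=3)
Line 3: ['been', 'forest'] (min_width=11, slack=4)
Line 4: ['bird', 'number'] (min_width=11, slack=4)
Line 5: ['salty', 'lightbulb'] (min_width=15, slack=0)
Line 6: ['grass', 'year'] (min_width=10, slack=5)
Line 7: ['light', 'no', 'forest'] (min_width=15, slack=0)
Line 8: ['river', 'I', 'emerald'] (min_width=15, slack=0)
Line 9: ['letter'] (min_width=6, slack=9)

Answer: 1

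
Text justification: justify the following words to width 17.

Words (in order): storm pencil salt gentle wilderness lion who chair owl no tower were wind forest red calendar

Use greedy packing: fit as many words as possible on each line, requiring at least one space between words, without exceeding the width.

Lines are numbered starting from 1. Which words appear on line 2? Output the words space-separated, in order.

Line 1: ['storm', 'pencil', 'salt'] (min_width=17, slack=0)
Line 2: ['gentle', 'wilderness'] (min_width=17, slack=0)
Line 3: ['lion', 'who', 'chair'] (min_width=14, slack=3)
Line 4: ['owl', 'no', 'tower', 'were'] (min_width=17, slack=0)
Line 5: ['wind', 'forest', 'red'] (min_width=15, slack=2)
Line 6: ['calendar'] (min_width=8, slack=9)

Answer: gentle wilderness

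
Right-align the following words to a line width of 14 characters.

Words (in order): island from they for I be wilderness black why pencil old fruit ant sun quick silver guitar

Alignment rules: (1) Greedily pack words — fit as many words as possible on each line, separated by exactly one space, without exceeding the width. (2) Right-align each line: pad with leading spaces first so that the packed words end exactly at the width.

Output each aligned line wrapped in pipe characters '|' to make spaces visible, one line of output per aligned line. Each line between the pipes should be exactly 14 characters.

Answer: |   island from|
| they for I be|
|    wilderness|
|     black why|
|    pencil old|
| fruit ant sun|
|  quick silver|
|        guitar|

Derivation:
Line 1: ['island', 'from'] (min_width=11, slack=3)
Line 2: ['they', 'for', 'I', 'be'] (min_width=13, slack=1)
Line 3: ['wilderness'] (min_width=10, slack=4)
Line 4: ['black', 'why'] (min_width=9, slack=5)
Line 5: ['pencil', 'old'] (min_width=10, slack=4)
Line 6: ['fruit', 'ant', 'sun'] (min_width=13, slack=1)
Line 7: ['quick', 'silver'] (min_width=12, slack=2)
Line 8: ['guitar'] (min_width=6, slack=8)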